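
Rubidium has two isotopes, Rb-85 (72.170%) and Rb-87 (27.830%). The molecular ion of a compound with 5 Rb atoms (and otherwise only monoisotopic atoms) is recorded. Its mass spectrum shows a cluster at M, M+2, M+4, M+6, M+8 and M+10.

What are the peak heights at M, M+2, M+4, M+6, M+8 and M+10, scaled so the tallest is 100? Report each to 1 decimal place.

The 5 Rb atoms are independent, so intensities follow the terms of (0.72170 + 0.27830)^5.
P(M) = 0.72170^5 = 0.195787
P(M+2) = 5 × 0.72170^4 × 0.27830^1 = 0.377494
P(M+4) = 10 × 0.72170^3 × 0.27830^2 = 0.291136
P(M+6) = 10 × 0.72170^2 × 0.27830^3 = 0.112267
P(M+8) = 5 × 0.72170^1 × 0.27830^4 = 0.021646
P(M+10) = 0.27830^5 = 0.001669
The M+2 peak is largest (0.377494); scaling to 100 gives 51.9 : 100.0 : 77.1 : 29.7 : 5.7 : 0.4.

51.9 : 100.0 : 77.1 : 29.7 : 5.7 : 0.4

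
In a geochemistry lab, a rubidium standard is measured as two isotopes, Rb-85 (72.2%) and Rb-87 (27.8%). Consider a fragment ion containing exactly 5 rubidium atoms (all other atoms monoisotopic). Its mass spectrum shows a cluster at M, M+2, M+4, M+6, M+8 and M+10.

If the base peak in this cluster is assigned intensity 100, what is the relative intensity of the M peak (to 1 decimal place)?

51.9

(0.722 + 0.278)^5 gives M 0.1962, M+2 0.3777, M+4 0.2909, M+6 0.1120, M+8 0.0216, M+10 0.0017; the largest is M+2.
P(M+2) = C(5,1) × 0.722^4 × 0.278^1 = 5 × 0.27173701 × 0.2780 = 0.377714 (base)
P(M) = C(5,0) × 0.722^5 × 0.278^0 = 1 × 0.19619412 × 1.0000 = 0.196194
Relative intensity = 0.196194 / 0.377714 × 100 = 51.9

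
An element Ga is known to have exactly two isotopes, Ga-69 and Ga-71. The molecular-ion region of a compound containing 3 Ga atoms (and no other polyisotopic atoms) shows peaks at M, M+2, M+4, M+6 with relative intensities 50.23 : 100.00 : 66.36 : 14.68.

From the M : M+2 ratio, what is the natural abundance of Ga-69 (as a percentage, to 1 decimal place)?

Let p = fractional abundance of Ga-69. I(M+2)/I(M) = [C(3,1)·p^2·(1−p)] / p^3 = 3·(1−p)/p = 100.00/50.23 = 1.9908
(1−p)/p = 1.9908/3 = 0.6636  ⇒  p = 1/(1 + 0.6636) = 0.6011
Ga-69: 60.1%, Ga-71: 39.9%.

60.1%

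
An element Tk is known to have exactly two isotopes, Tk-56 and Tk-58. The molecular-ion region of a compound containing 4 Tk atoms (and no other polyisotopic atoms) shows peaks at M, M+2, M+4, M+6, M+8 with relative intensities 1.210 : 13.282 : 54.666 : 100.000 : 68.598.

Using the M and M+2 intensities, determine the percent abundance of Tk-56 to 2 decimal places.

26.71%

Write p for the Tk-56 fraction. I(M+2)/I(M) = [C(4,1)·p^3·(1−p)] / p^4 = 4·(1−p)/p = 13.282/1.210 = 10.9769
(1−p)/p = 10.9769/4 = 2.7442  ⇒  p = 1/(1 + 2.7442) = 0.2671
Tk-56: 26.71%, Tk-58: 73.29%.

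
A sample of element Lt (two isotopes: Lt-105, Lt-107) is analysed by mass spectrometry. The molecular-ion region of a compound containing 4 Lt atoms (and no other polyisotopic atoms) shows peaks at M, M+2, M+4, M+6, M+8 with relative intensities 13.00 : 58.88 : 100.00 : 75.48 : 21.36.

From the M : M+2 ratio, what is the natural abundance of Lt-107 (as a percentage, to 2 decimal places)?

53.10%

Write p for the Lt-105 fraction. I(M+2)/I(M) = [C(4,1)·p^3·(1−p)] / p^4 = 4·(1−p)/p = 58.88/13.00 = 4.5292
(1−p)/p = 4.5292/4 = 1.1323  ⇒  p = 1/(1 + 1.1323) = 0.4690
Lt-105: 46.90%, Lt-107: 53.10%.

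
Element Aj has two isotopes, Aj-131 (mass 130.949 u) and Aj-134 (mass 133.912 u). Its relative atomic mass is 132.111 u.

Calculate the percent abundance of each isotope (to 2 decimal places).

Aj-131: 60.78%, Aj-134: 39.22%

With x = fraction of Aj-131 (so Aj-134 is 1 − x):
130.949·x + 133.912·(1 − x) = 132.111
(130.949 − 133.912)·x = 132.111 − 133.912
x = -1.801 / -2.963 = 0.60783 → 60.78% Aj-131, 39.22% Aj-134.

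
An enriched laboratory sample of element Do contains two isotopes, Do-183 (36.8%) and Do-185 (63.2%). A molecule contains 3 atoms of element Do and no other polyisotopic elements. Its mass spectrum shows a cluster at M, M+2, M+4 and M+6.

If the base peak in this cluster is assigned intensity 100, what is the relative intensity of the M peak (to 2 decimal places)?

Binomial terms of (0.368 + 0.632)^3: M 0.0498, M+2 0.2568, M+4 0.4410, M+6 0.2524 → M+4 is the base peak.
P(M+4) = C(3,2) × 0.368^1 × 0.632^2 = 3 × 0.3680 × 0.399424 = 0.440964 (base)
P(M) = C(3,0) × 0.368^3 × 0.632^0 = 1 × 0.04983603 × 1.0000 = 0.049836
Relative intensity = 0.049836 / 0.440964 × 100 = 11.30

11.30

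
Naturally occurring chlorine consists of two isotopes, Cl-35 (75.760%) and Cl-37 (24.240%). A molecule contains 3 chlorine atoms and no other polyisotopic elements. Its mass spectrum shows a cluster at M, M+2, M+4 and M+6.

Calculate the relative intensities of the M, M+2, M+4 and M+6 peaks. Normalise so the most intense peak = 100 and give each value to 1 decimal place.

Expanding (0.75760 + 0.24240)^3:
P(M) = 0.75760^3 = 0.434830
P(M+2) = 3 × 0.75760^2 × 0.24240^1 = 0.417382
P(M+4) = 3 × 0.75760^1 × 0.24240^2 = 0.133545
P(M+6) = 0.24240^3 = 0.014243
The M peak is largest (0.434830); scaling to 100 gives 100.0 : 96.0 : 30.7 : 3.3.

100.0 : 96.0 : 30.7 : 3.3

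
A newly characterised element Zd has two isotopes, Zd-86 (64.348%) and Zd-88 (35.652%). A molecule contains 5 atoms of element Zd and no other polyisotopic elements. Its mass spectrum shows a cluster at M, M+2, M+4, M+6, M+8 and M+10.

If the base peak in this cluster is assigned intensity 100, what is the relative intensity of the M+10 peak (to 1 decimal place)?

1.7

(0.64348 + 0.35652)^5 gives M 0.1103, M+2 0.3056, M+4 0.3387, M+6 0.1876, M+8 0.0520, M+10 0.0058; the largest is M+4.
P(M+4) = C(5,2) × 0.64348^3 × 0.35652^2 = 10 × 0.26644352 × 0.12710651 = 0.338667 (base)
P(M+10) = C(5,5) × 0.64348^0 × 0.35652^5 = 1 × 1.0000 × 0.00575996 = 0.005760
Relative intensity = 0.005760 / 0.338667 × 100 = 1.7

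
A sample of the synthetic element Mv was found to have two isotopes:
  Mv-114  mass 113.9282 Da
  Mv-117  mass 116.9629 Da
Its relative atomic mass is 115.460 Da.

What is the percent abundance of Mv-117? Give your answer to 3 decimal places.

Let x be the fractional abundance of Mv-114; then Mv-117 has abundance 1 − x.
113.9282·x + 116.9629·(1 − x) = 115.460
(113.9282 − 116.9629)·x = 115.460 − 116.9629
x = -1.5029 / -3.0347 = 0.49524 → 49.524% Mv-114, 50.476% Mv-117.

50.476%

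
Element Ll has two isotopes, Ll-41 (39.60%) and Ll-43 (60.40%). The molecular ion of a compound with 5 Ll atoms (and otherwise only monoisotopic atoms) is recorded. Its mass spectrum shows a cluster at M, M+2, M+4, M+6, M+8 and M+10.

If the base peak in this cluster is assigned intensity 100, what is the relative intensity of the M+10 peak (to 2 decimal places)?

Term probabilities: M 0.0097, M+2 0.0743, M+4 0.2265, M+6 0.3455, M+8 0.2635, M+10 0.0804. Base peak = M+6.
P(M+6) = C(5,3) × 0.3960^2 × 0.6040^3 = 10 × 0.156816 × 0.22034886 = 0.345542 (base)
P(M+10) = C(5,5) × 0.3960^0 × 0.6040^5 = 1 × 1.0000 × 0.08038679 = 0.080387
Relative intensity = 0.080387 / 0.345542 × 100 = 23.26

23.26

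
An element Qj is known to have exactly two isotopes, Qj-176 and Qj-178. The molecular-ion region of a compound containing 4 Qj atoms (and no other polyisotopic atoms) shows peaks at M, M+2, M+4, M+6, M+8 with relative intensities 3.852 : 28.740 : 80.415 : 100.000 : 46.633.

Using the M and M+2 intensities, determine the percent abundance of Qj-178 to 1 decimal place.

65.1%

Let p = fractional abundance of Qj-176. I(M+2)/I(M) = [C(4,1)·p^3·(1−p)] / p^4 = 4·(1−p)/p = 28.740/3.852 = 7.4611
(1−p)/p = 7.4611/4 = 1.8653  ⇒  p = 1/(1 + 1.8653) = 0.3490
Qj-176: 34.9%, Qj-178: 65.1%.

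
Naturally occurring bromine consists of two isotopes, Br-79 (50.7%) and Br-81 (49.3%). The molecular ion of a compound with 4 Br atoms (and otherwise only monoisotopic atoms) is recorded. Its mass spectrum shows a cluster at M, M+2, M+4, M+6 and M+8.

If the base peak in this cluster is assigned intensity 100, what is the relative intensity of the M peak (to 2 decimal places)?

Term probabilities: M 0.0661, M+2 0.2570, M+4 0.3749, M+6 0.2430, M+8 0.0591. Base peak = M+4.
P(M+4) = C(4,2) × 0.507^2 × 0.493^2 = 6 × 0.257049 × 0.243049 = 0.374853 (base)
P(M) = C(4,0) × 0.507^4 × 0.493^0 = 1 × 0.06607419 × 1.0000 = 0.066074
Relative intensity = 0.066074 / 0.374853 × 100 = 17.63

17.63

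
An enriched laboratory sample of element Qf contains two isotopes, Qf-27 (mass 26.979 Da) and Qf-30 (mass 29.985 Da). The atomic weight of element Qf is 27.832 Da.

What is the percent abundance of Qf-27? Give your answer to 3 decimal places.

With x = fraction of Qf-27 (so Qf-30 is 1 − x):
26.979·x + 29.985·(1 − x) = 27.832
(26.979 − 29.985)·x = 27.832 − 29.985
x = -2.153 / -3.006 = 0.71623 → 71.623% Qf-27, 28.377% Qf-30.

71.623%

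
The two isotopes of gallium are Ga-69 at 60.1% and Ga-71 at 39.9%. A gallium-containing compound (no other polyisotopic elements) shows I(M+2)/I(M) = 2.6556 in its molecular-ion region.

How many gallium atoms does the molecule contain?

With n Ga atoms, P(M+2)/P(M) = C(n,1)·p^(n−1)q / p^n = n·q/p = n · 0.399/0.601.
n = 2.6556 × 0.601/0.399 = 4.00 ≈ 4

4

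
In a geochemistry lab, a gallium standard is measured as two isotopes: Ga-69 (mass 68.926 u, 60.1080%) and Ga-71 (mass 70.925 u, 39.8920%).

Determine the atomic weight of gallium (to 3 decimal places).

69.723 u

Ar = Σ fᵢ·mᵢ = 0.601080 × 68.926 + 0.398920 × 70.925
= 41.4300 + 28.2934 = 69.7234 u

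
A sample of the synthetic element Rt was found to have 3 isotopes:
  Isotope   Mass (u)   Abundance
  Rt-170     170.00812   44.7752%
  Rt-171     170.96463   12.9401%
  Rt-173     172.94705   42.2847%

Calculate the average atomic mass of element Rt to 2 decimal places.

171.37 u

Ar = Σ fᵢ·mᵢ = 0.447752 × 170.00812 + 0.129401 × 170.96463 + 0.422847 × 172.94705
= 76.121476 + 22.122994 + 73.130141 = 171.374611 u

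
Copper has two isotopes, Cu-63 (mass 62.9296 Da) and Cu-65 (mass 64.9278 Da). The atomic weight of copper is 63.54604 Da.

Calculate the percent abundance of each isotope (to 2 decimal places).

With x = fraction of Cu-63 (so Cu-65 is 1 − x):
62.9296·x + 64.9278·(1 − x) = 63.54604
(62.9296 − 64.9278)·x = 63.54604 − 64.9278
x = -1.38176 / -1.9982 = 0.69150 → 69.15% Cu-63, 30.85% Cu-65.

Cu-63: 69.15%, Cu-65: 30.85%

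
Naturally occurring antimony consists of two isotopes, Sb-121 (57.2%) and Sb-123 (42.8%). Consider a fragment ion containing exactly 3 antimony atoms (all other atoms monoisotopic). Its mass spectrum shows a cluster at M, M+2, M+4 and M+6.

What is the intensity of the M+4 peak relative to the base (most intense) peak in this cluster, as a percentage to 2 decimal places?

74.83%

(0.572 + 0.428)^3 gives M 0.1871, M+2 0.4201, M+4 0.3143, M+6 0.0784; the largest is M+2.
P(M+2) = C(3,1) × 0.572^2 × 0.428^1 = 3 × 0.327184 × 0.4280 = 0.420104 (base)
P(M+4) = C(3,2) × 0.572^1 × 0.428^2 = 3 × 0.5720 × 0.183184 = 0.314344
Relative intensity = 0.314344 / 0.420104 × 100 = 74.83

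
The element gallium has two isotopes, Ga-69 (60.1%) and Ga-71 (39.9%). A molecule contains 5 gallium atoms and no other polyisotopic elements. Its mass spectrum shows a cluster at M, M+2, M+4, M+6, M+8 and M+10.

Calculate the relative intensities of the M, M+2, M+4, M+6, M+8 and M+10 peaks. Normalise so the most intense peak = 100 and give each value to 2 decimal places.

22.69 : 75.31 : 100.00 : 66.39 : 22.04 : 2.93

The 5 Ga atoms are independent, so intensities follow the terms of (0.601 + 0.399)^5.
P(M) = 0.601^5 = 0.078410
P(M+2) = 5 × 0.601^4 × 0.399^1 = 0.260280
P(M+4) = 10 × 0.601^3 × 0.399^2 = 0.345596
P(M+6) = 10 × 0.601^2 × 0.399^3 = 0.229439
P(M+8) = 5 × 0.601^1 × 0.399^4 = 0.076162
P(M+10) = 0.399^5 = 0.010113
The M+4 peak is largest (0.345596); scaling to 100 gives 22.69 : 75.31 : 100.00 : 66.39 : 22.04 : 2.93.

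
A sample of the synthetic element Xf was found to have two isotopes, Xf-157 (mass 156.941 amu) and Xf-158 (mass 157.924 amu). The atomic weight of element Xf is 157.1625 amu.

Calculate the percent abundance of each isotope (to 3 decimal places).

Writing the weighted mean with unknown fraction x of Xf-157:
156.941·x + 157.924·(1 − x) = 157.1625
(156.941 − 157.924)·x = 157.1625 − 157.924
x = -0.7615 / -0.983 = 0.77467 → 77.467% Xf-157, 22.533% Xf-158.

Xf-157: 77.467%, Xf-158: 22.533%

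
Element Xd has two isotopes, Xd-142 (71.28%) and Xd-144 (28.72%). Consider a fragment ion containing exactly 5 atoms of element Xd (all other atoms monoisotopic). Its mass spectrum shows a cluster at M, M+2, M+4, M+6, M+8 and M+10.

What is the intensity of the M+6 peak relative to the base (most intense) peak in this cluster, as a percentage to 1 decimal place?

32.5%

Term probabilities: M 0.1840, M+2 0.3707, M+4 0.2987, M+6 0.1204, M+8 0.0242, M+10 0.0020. Base peak = M+2.
P(M+2) = C(5,1) × 0.7128^4 × 0.2872^1 = 5 × 0.25814919 × 0.2872 = 0.370702 (base)
P(M+6) = C(5,3) × 0.7128^2 × 0.2872^3 = 10 × 0.50808384 × 0.02368936 = 0.120362
Relative intensity = 0.120362 / 0.370702 × 100 = 32.5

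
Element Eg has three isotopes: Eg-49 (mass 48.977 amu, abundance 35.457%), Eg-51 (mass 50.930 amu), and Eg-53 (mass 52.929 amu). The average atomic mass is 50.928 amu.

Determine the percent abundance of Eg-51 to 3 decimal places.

30.002%

The remaining 64.543% is split between Eg-51 (fraction x) and Eg-53 (fraction 0.64543 − x).
Substituting: 50.930x + 52.929(0.64543 − x) = 33.56222511
(50.930 − 52.929)x = -0.59973936  ⇒  x = 0.30002, y = 0.34541
Eg-51: 30.002%, Eg-53: 34.541%.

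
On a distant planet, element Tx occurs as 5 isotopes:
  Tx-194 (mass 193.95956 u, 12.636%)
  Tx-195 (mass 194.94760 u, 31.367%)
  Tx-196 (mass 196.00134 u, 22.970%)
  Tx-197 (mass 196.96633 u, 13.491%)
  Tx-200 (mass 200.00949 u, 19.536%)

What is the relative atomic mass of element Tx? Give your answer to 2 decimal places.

196.33 u

Average mass = Σ (abundance × isotope mass) = 0.12636 × 193.95956 + 0.31367 × 194.94760 + 0.22970 × 196.00134 + 0.13491 × 196.96633 + 0.19536 × 200.00949
= 24.508730 + 61.149214 + 45.021508 + 26.572728 + 39.073854 = 196.326034 u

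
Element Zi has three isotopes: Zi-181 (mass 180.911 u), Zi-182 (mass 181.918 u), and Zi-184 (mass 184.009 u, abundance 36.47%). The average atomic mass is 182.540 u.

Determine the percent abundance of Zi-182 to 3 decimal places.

The remaining 63.53% is split between Zi-181 (fraction x) and Zi-182 (fraction 0.6353 − x).
Substituting: 180.911x + 181.918(0.6353 − x) = 115.4319177
(180.911 − 181.918)x = -0.1405877  ⇒  x = 0.13961, y = 0.49569
Zi-181: 13.961%, Zi-182: 49.569%.

49.569%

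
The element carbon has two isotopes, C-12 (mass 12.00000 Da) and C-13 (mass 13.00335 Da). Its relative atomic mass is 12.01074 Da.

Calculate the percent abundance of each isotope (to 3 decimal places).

C-12: 98.930%, C-13: 1.070%

Writing the weighted mean with unknown fraction x of C-12:
12.00000·x + 13.00335·(1 − x) = 12.01074
(12.00000 − 13.00335)·x = 12.01074 − 13.00335
x = -0.99261 / -1.00335 = 0.98930 → 98.930% C-12, 1.070% C-13.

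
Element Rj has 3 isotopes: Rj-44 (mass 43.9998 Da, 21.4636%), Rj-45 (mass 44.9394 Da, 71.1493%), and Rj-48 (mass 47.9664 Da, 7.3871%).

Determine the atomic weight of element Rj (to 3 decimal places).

44.961 Da

Average mass = Σ (abundance × isotope mass) = 0.214636 × 43.9998 + 0.711493 × 44.9394 + 0.073871 × 47.9664
= 9.44394 + 31.97407 + 3.54333 = 44.96134 Da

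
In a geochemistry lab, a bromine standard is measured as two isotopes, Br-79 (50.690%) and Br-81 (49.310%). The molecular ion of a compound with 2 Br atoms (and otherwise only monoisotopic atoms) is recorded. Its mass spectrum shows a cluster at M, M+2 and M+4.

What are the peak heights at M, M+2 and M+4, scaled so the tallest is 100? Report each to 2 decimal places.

51.40 : 100.00 : 48.64

Each Br atom is independently Br-79 (p = 0.50690) or Br-81 (q = 0.49310); the cluster is the binomial expansion (p + q)^2.
P(M) = 0.50690^2 = 0.256948
P(M+2) = 2 × 0.50690^1 × 0.49310^1 = 0.499905
P(M+4) = 0.49310^2 = 0.243148
The M+2 peak is largest (0.499905); scaling to 100 gives 51.40 : 100.00 : 48.64.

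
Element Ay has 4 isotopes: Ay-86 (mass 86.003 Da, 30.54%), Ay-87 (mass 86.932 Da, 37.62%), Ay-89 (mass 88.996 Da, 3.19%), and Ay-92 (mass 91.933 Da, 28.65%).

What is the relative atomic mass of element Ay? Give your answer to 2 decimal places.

88.15 Da

Ar = Σ fᵢ·mᵢ = 0.3054 × 86.003 + 0.3762 × 86.932 + 0.0319 × 88.996 + 0.2865 × 91.933
= 26.2653 + 32.7038 + 2.8390 + 26.3388 = 88.1469 Da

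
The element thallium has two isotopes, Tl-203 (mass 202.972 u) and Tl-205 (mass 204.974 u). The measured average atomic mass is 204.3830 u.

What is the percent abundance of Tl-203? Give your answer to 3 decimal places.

With x = fraction of Tl-203 (so Tl-205 is 1 − x):
202.972·x + 204.974·(1 − x) = 204.3830
(202.972 − 204.974)·x = 204.3830 − 204.974
x = -0.5910 / -2.002 = 0.29520 → 29.520% Tl-203, 70.480% Tl-205.

29.520%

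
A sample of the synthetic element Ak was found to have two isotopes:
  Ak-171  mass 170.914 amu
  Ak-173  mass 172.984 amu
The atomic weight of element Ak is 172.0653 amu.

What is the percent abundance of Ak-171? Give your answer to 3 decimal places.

44.382%

With x = fraction of Ak-171 (so Ak-173 is 1 − x):
170.914·x + 172.984·(1 − x) = 172.0653
(170.914 − 172.984)·x = 172.0653 − 172.984
x = -0.9187 / -2.070 = 0.44382 → 44.382% Ak-171, 55.618% Ak-173.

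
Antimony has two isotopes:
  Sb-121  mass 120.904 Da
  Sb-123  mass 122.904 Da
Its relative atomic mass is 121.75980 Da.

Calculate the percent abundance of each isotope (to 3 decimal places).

Writing the weighted mean with unknown fraction x of Sb-121:
120.904·x + 122.904·(1 − x) = 121.75980
(120.904 − 122.904)·x = 121.75980 − 122.904
x = -1.14420 / -2.000 = 0.57210 → 57.210% Sb-121, 42.790% Sb-123.

Sb-121: 57.210%, Sb-123: 42.790%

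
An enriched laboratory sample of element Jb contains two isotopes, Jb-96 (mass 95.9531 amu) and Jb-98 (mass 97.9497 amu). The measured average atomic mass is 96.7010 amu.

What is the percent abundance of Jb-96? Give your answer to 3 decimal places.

62.541%

Let x be the fractional abundance of Jb-96; then Jb-98 has abundance 1 − x.
95.9531·x + 97.9497·(1 − x) = 96.7010
(95.9531 − 97.9497)·x = 96.7010 − 97.9497
x = -1.2487 / -1.9966 = 0.62541 → 62.541% Jb-96, 37.459% Jb-98.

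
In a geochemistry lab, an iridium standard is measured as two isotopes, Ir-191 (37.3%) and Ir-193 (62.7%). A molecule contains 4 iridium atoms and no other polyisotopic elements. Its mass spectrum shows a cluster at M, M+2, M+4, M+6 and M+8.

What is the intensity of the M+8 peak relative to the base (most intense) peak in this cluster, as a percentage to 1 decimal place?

Binomial terms of (0.373 + 0.627)^4: M 0.0194, M+2 0.1302, M+4 0.3282, M+6 0.3678, M+8 0.1546 → M+6 is the base peak.
P(M+6) = C(4,3) × 0.373^1 × 0.627^3 = 4 × 0.3730 × 0.24649188 = 0.367766 (base)
P(M+8) = C(4,4) × 0.373^0 × 0.627^4 = 1 × 1.0000 × 0.15455041 = 0.154550
Relative intensity = 0.154550 / 0.367766 × 100 = 42.0

42.0%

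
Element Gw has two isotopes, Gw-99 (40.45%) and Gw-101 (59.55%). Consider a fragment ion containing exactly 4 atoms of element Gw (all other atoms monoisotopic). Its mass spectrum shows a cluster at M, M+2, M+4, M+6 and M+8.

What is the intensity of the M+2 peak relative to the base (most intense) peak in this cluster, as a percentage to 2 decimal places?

45.28%

Term probabilities: M 0.0268, M+2 0.1577, M+4 0.3481, M+6 0.3417, M+8 0.1258. Base peak = M+4.
P(M+4) = C(4,2) × 0.4045^2 × 0.5955^2 = 6 × 0.16362025 × 0.35462025 = 0.348138 (base)
P(M+2) = C(4,1) × 0.4045^3 × 0.5955^1 = 4 × 0.06618439 × 0.5955 = 0.157651
Relative intensity = 0.157651 / 0.348138 × 100 = 45.28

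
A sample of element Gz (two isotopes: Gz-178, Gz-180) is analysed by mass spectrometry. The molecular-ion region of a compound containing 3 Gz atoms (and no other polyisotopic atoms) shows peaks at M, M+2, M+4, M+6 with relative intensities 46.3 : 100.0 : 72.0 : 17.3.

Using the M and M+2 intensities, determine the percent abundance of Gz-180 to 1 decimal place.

41.9%

Let p = fractional abundance of Gz-178. I(M+2)/I(M) = [C(3,1)·p^2·(1−p)] / p^3 = 3·(1−p)/p = 100.0/46.3 = 2.1598
(1−p)/p = 2.1598/3 = 0.7199  ⇒  p = 1/(1 + 0.7199) = 0.5814
Gz-178: 58.1%, Gz-180: 41.9%.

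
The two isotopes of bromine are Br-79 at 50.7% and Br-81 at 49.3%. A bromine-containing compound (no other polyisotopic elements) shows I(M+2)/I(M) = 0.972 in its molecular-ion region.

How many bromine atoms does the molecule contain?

1

For n independent Br atoms, I(M+2)/I(M) = n · (abundance Br-81) / (abundance Br-79) = n · 0.493/0.507.
n = 0.972 × 0.507/0.493 = 1.00 ≈ 1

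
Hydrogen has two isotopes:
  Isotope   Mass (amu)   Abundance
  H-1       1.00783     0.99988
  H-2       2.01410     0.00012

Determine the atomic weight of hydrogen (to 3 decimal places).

The abundance-weighted mean is 0.99988 × 1.00783 + 0.00012 × 2.01410
= 1.007709 + 0.000242 = 1.007951 amu

1.008 amu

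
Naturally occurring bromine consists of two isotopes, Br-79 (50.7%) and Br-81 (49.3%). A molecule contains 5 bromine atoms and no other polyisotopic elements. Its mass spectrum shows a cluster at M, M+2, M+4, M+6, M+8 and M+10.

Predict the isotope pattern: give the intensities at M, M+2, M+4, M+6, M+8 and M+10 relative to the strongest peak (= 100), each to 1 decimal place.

Expanding (0.507 + 0.493)^5:
P(M) = 0.507^5 = 0.033500
P(M+2) = 5 × 0.507^4 × 0.493^1 = 0.162873
P(M+4) = 10 × 0.507^3 × 0.493^2 = 0.316751
P(M+6) = 10 × 0.507^2 × 0.493^3 = 0.308004
P(M+8) = 5 × 0.507^1 × 0.493^4 = 0.149750
P(M+10) = 0.493^5 = 0.029123
The M+4 peak is largest (0.316751); scaling to 100 gives 10.6 : 51.4 : 100.0 : 97.2 : 47.3 : 9.2.

10.6 : 51.4 : 100.0 : 97.2 : 47.3 : 9.2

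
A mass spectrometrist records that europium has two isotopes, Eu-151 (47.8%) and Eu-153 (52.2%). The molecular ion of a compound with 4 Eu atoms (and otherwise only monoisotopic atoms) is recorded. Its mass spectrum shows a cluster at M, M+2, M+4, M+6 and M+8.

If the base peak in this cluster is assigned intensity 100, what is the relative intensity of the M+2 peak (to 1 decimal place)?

Term probabilities: M 0.0522, M+2 0.2280, M+4 0.3735, M+6 0.2720, M+8 0.0742. Base peak = M+4.
P(M+4) = C(4,2) × 0.478^2 × 0.522^2 = 6 × 0.228484 × 0.272484 = 0.373549 (base)
P(M+2) = C(4,1) × 0.478^3 × 0.522^1 = 4 × 0.10921535 × 0.5220 = 0.228042
Relative intensity = 0.228042 / 0.373549 × 100 = 61.0

61.0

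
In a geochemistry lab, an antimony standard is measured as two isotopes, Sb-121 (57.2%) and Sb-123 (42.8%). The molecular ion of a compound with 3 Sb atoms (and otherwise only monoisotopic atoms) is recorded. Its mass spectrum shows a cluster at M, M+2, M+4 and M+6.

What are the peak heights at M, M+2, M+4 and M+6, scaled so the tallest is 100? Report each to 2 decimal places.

44.55 : 100.00 : 74.83 : 18.66

Each Sb atom is independently Sb-121 (p = 0.572) or Sb-123 (q = 0.428); the cluster is the binomial expansion (p + q)^3.
P(M) = 0.572^3 = 0.187149
P(M+2) = 3 × 0.572^2 × 0.428^1 = 0.420104
P(M+4) = 3 × 0.572^1 × 0.428^2 = 0.314344
P(M+6) = 0.428^3 = 0.078403
The M+2 peak is largest (0.420104); scaling to 100 gives 44.55 : 100.00 : 74.83 : 18.66.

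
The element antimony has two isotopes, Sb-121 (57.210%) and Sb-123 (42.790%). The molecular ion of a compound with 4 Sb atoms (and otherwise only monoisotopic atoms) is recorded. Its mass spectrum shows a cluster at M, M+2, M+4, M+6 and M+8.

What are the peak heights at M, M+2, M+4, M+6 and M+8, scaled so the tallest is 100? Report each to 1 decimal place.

29.8 : 89.1 : 100.0 : 49.9 : 9.3

The 4 Sb atoms are independent, so intensities follow the terms of (0.57210 + 0.42790)^4.
P(M) = 0.57210^4 = 0.107124
P(M+2) = 4 × 0.57210^3 × 0.42790^1 = 0.320493
P(M+4) = 6 × 0.57210^2 × 0.42790^2 = 0.359567
P(M+6) = 4 × 0.57210^1 × 0.42790^3 = 0.179291
P(M+8) = 0.42790^4 = 0.033525
The M+4 peak is largest (0.359567); scaling to 100 gives 29.8 : 89.1 : 100.0 : 49.9 : 9.3.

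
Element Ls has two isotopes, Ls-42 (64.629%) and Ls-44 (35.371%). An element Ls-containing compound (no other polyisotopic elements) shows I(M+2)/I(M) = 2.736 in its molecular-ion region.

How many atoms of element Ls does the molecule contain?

With n Ls atoms, P(M+2)/P(M) = C(n,1)·p^(n−1)q / p^n = n·q/p = n · 0.35371/0.64629.
n = 2.736 × 0.64629/0.35371 = 5.00 ≈ 5

5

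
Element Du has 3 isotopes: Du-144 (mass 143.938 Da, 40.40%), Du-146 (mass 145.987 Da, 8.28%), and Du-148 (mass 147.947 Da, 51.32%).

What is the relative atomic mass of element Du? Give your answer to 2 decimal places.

146.17 Da

Weight each isotope mass by its fractional abundance: 0.4040 × 143.938 + 0.0828 × 145.987 + 0.5132 × 147.947
= 58.1510 + 12.0877 + 75.9264 = 146.1651 Da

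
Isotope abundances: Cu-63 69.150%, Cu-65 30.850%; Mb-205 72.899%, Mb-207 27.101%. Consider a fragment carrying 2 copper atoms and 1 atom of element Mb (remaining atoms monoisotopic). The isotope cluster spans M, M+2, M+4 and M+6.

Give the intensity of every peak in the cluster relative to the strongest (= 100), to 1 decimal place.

Copper pattern (n=2): 0.47817225 : 0.4266555 : 0.09517225
Element Mb pattern (n=1): 0.72899 : 0.27101
Convolve the two distributions (both contribute in 2-u steps):
  M: 0.47817225×0.72899 = 0.348583
  M+2: 0.47817225×0.27101 + 0.4266555×0.72899 = 0.440617
  M+4: 0.4266555×0.27101 + 0.09517225×0.72899 = 0.185008
  M+6: 0.09517225×0.27101 = 0.025793
Scale to base peak (0.440617) = 100: 79.1 : 100.0 : 42.0 : 5.9

79.1 : 100.0 : 42.0 : 5.9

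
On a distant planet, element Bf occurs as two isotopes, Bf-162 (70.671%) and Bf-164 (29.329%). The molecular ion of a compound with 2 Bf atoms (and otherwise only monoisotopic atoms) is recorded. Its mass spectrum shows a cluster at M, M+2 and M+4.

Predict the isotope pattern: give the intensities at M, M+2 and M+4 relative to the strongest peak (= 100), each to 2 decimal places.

100.00 : 83.00 : 17.22

Expanding (0.70671 + 0.29329)^2:
P(M) = 0.70671^2 = 0.499439
P(M+2) = 2 × 0.70671^1 × 0.29329^1 = 0.414542
P(M+4) = 0.29329^2 = 0.086019
The M peak is largest (0.499439); scaling to 100 gives 100.00 : 83.00 : 17.22.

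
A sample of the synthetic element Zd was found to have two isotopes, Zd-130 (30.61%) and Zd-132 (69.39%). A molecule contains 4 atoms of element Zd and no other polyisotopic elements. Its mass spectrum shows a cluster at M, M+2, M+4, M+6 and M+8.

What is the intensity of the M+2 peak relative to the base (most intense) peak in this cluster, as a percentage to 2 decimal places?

Term probabilities: M 0.0088, M+2 0.0796, M+4 0.2707, M+6 0.4091, M+8 0.2318. Base peak = M+6.
P(M+6) = C(4,3) × 0.3061^1 × 0.6939^3 = 4 × 0.3061 × 0.33411091 = 0.409085 (base)
P(M+2) = C(4,1) × 0.3061^3 × 0.6939^1 = 4 × 0.02868072 × 0.6939 = 0.079606
Relative intensity = 0.079606 / 0.409085 × 100 = 19.46

19.46%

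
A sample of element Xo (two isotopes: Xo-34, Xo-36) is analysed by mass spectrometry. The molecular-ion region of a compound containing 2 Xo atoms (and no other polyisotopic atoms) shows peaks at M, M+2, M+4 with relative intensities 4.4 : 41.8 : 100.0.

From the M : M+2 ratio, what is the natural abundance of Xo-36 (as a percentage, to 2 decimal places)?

Let p = fractional abundance of Xo-34. I(M+2)/I(M) = [C(2,1)·p^1·(1−p)] / p^2 = 2·(1−p)/p = 41.8/4.4 = 9.5000
(1−p)/p = 9.5000/2 = 4.7500  ⇒  p = 1/(1 + 4.7500) = 0.1739
Xo-34: 17.39%, Xo-36: 82.61%.

82.61%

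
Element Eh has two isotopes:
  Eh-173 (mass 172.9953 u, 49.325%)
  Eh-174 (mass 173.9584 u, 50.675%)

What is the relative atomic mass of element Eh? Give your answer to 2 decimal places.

Average mass = Σ (abundance × isotope mass) = 0.49325 × 172.9953 + 0.50675 × 173.9584
= 85.32993 + 88.15342 = 173.48335 u

173.48 u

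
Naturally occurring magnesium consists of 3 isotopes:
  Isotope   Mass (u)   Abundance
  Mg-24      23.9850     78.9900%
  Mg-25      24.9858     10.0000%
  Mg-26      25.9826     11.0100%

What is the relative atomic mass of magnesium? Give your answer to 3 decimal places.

The abundance-weighted mean is 0.789900 × 23.9850 + 0.100000 × 24.9858 + 0.110100 × 25.9826
= 18.94575 + 2.49858 + 2.86068 = 24.30501 u

24.305 u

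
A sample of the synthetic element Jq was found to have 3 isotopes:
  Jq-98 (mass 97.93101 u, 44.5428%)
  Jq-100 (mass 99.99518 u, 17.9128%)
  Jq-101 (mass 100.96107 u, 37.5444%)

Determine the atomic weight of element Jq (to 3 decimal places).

The abundance-weighted mean is 0.445428 × 97.93101 + 0.179128 × 99.99518 + 0.375444 × 100.96107
= 43.621214 + 17.911937 + 37.905228 = 99.438379 u

99.438 u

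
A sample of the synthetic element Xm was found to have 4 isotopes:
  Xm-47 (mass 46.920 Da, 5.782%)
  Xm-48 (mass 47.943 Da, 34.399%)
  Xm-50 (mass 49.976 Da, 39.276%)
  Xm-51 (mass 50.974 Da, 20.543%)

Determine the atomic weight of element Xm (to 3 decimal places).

Weight each isotope mass by its fractional abundance: 0.05782 × 46.920 + 0.34399 × 47.943 + 0.39276 × 49.976 + 0.20543 × 50.974
= 2.7129 + 16.4919 + 19.6286 + 10.4716 = 49.3050 Da

49.305 Da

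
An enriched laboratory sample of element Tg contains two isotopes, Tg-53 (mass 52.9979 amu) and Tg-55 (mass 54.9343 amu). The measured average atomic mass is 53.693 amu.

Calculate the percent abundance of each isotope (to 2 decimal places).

With x = fraction of Tg-53 (so Tg-55 is 1 − x):
52.9979·x + 54.9343·(1 − x) = 53.693
(52.9979 − 54.9343)·x = 53.693 − 54.9343
x = -1.2413 / -1.9364 = 0.64103 → 64.10% Tg-53, 35.90% Tg-55.

Tg-53: 64.10%, Tg-55: 35.90%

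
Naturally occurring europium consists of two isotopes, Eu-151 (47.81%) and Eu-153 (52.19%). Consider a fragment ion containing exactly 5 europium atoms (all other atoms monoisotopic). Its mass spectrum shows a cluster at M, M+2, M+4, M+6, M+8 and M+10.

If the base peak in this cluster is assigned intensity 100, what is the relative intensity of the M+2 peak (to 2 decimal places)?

41.96

Binomial terms of (0.4781 + 0.5219)^5: M 0.0250, M+2 0.1363, M+4 0.2977, M+6 0.3249, M+8 0.1774, M+10 0.0387 → M+6 is the base peak.
P(M+6) = C(5,3) × 0.4781^2 × 0.5219^3 = 10 × 0.22857961 × 0.14215492 = 0.324937 (base)
P(M+2) = C(5,1) × 0.4781^4 × 0.5219^1 = 5 × 0.05224864 × 0.5219 = 0.136343
Relative intensity = 0.136343 / 0.324937 × 100 = 41.96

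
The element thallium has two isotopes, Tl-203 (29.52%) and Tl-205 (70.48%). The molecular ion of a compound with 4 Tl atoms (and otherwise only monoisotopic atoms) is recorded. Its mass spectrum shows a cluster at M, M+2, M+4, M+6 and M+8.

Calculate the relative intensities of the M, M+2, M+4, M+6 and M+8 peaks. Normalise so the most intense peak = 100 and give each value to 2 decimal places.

Expanding (0.2952 + 0.7048)^4:
P(M) = 0.2952^4 = 0.007594
P(M+2) = 4 × 0.2952^3 × 0.7048^1 = 0.072523
P(M+4) = 6 × 0.2952^2 × 0.7048^2 = 0.259726
P(M+6) = 4 × 0.2952^1 × 0.7048^3 = 0.413403
P(M+8) = 0.7048^4 = 0.246754
The M+6 peak is largest (0.413403); scaling to 100 gives 1.84 : 17.54 : 62.83 : 100.00 : 59.69.

1.84 : 17.54 : 62.83 : 100.00 : 59.69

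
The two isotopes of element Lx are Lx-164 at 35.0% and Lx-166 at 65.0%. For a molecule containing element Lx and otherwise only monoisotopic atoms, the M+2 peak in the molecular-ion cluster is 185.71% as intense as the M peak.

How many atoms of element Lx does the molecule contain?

For n independent Lx atoms, I(M+2)/I(M) = n · (abundance Lx-166) / (abundance Lx-164) = n · 0.650/0.350.
n = 1.8571 × 0.350/0.650 = 1.00 ≈ 1

1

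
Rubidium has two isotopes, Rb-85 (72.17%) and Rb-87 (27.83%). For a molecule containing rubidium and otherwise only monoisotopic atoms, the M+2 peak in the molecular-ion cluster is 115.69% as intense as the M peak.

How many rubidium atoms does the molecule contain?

For n independent Rb atoms, I(M+2)/I(M) = n · (abundance Rb-87) / (abundance Rb-85) = n · 0.2783/0.7217.
n = 1.1569 × 0.7217/0.2783 = 3.00 ≈ 3

3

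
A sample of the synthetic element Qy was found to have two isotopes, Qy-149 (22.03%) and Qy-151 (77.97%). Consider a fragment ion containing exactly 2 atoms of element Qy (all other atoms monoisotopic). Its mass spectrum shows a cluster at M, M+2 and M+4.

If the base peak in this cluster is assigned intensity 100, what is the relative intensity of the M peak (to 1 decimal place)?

(0.2203 + 0.7797)^2 gives M 0.0485, M+2 0.3435, M+4 0.6079; the largest is M+4.
P(M+4) = C(2,2) × 0.2203^0 × 0.7797^2 = 1 × 1.0000 × 0.60793209 = 0.607932 (base)
P(M) = C(2,0) × 0.2203^2 × 0.7797^0 = 1 × 0.04853209 × 1.0000 = 0.048532
Relative intensity = 0.048532 / 0.607932 × 100 = 8.0

8.0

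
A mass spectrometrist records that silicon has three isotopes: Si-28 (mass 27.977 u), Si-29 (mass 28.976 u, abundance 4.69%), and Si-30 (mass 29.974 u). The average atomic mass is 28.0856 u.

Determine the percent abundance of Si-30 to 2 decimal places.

The remaining 95.31% is split between Si-28 (fraction x) and Si-30 (fraction 0.9531 − x).
Substituting: 27.977x + 29.974(0.9531 − x) = 26.7266256
(27.977 − 29.974)x = -1.8415938  ⇒  x = 0.92218, y = 0.03092
Si-28: 92.22%, Si-30: 3.09%.

3.09%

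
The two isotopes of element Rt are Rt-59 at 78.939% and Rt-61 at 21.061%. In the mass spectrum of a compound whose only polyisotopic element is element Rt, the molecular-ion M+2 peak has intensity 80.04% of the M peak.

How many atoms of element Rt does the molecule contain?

3

The M+2/M ratio from n Rt atoms is n · q/p = n · 0.21061/0.78939.
n = 0.8004 × 0.78939/0.21061 = 3.00 ≈ 3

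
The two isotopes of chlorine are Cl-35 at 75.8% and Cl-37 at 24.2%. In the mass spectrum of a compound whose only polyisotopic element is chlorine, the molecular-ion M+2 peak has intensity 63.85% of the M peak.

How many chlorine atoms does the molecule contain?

2

The M+2/M ratio from n Cl atoms is n · q/p = n · 0.242/0.758.
n = 0.6385 × 0.758/0.242 = 2.00 ≈ 2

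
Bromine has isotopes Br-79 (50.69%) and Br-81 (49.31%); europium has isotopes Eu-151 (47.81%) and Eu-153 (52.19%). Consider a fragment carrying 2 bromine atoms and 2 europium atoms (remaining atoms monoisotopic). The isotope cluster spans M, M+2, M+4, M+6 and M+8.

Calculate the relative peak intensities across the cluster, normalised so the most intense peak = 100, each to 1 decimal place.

Bromine pattern (n=2): 0.25694761 : 0.49990478 : 0.24314761
Europium pattern (n=2): 0.22857961 : 0.49904078 : 0.27237961
Convolve the two distributions (both contribute in 2-u steps):
  M: 0.25694761×0.22857961 = 0.058733
  M+2: 0.25694761×0.49904078 + 0.49990478×0.22857961 = 0.242495
  M+4: 0.25694761×0.27237961 + 0.49990478×0.49904078 + 0.24314761×0.22857961 = 0.375039
  M+6: 0.49990478×0.27237961 + 0.24314761×0.49904078 = 0.257504
  M+8: 0.24314761×0.27237961 = 0.066228
Scale to base peak (0.375039) = 100: 15.7 : 64.7 : 100.0 : 68.7 : 17.7

15.7 : 64.7 : 100.0 : 68.7 : 17.7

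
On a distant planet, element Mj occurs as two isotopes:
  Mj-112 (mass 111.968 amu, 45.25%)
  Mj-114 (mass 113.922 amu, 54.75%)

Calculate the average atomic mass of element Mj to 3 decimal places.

Average mass = Σ (abundance × isotope mass) = 0.4525 × 111.968 + 0.5475 × 113.922
= 50.6655 + 62.3723 = 113.0378 amu

113.038 amu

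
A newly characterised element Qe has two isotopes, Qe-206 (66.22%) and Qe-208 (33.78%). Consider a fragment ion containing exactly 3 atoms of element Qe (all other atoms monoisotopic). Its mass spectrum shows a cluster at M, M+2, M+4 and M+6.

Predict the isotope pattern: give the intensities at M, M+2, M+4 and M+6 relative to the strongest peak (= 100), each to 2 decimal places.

65.34 : 100.00 : 51.01 : 8.67

Each Qe atom is independently Qe-206 (p = 0.6622) or Qe-208 (q = 0.3378); the cluster is the binomial expansion (p + q)^3.
P(M) = 0.6622^3 = 0.290381
P(M+2) = 3 × 0.6622^2 × 0.3378^1 = 0.444385
P(M+4) = 3 × 0.6622^1 × 0.3378^2 = 0.226689
P(M+6) = 0.3378^3 = 0.038546
The M+2 peak is largest (0.444385); scaling to 100 gives 65.34 : 100.00 : 51.01 : 8.67.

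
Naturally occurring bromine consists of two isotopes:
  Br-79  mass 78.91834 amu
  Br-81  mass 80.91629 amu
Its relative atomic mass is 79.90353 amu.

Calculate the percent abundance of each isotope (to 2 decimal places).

Br-79: 50.69%, Br-81: 49.31%

Writing the weighted mean with unknown fraction x of Br-79:
78.91834·x + 80.91629·(1 − x) = 79.90353
(78.91834 − 80.91629)·x = 79.90353 − 80.91629
x = -1.01276 / -1.99795 = 0.50690 → 50.69% Br-79, 49.31% Br-81.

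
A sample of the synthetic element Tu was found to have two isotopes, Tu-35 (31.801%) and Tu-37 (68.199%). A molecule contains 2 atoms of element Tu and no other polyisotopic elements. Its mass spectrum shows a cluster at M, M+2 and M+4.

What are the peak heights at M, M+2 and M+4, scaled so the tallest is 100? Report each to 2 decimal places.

Each Tu atom is independently Tu-35 (p = 0.31801) or Tu-37 (q = 0.68199); the cluster is the binomial expansion (p + q)^2.
P(M) = 0.31801^2 = 0.101130
P(M+2) = 2 × 0.31801^1 × 0.68199^1 = 0.433759
P(M+4) = 0.68199^2 = 0.465110
The M+4 peak is largest (0.465110); scaling to 100 gives 21.74 : 93.26 : 100.00.

21.74 : 93.26 : 100.00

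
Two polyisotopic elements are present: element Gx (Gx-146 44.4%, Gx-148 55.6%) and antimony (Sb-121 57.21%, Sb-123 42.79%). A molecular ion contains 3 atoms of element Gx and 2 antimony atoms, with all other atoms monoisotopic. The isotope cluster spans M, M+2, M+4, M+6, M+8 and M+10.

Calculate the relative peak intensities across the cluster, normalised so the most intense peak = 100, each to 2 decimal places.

9.01 : 47.31 : 98.03 : 100.00 : 50.16 : 9.89

Element Gx pattern (n=3): 0.08752838 : 0.32882285 : 0.41176915 : 0.17187962
Antimony pattern (n=2): 0.32729841 : 0.48960318 : 0.18309841
Convolve the two distributions (both contribute in 2-u steps):
  M: 0.08752838×0.32729841 = 0.028648
  M+2: 0.08752838×0.48960318 + 0.32882285×0.32729841 = 0.150477
  M+4: 0.08752838×0.18309841 + 0.32882285×0.48960318 + 0.41176915×0.32729841 = 0.311790
  M+6: 0.32882285×0.18309841 + 0.41176915×0.48960318 + 0.17187962×0.32729841 = 0.318066
  M+8: 0.41176915×0.18309841 + 0.17187962×0.48960318 = 0.159547
  M+10: 0.17187962×0.18309841 = 0.031471
Scale to base peak (0.318066) = 100: 9.01 : 47.31 : 98.03 : 100.00 : 50.16 : 9.89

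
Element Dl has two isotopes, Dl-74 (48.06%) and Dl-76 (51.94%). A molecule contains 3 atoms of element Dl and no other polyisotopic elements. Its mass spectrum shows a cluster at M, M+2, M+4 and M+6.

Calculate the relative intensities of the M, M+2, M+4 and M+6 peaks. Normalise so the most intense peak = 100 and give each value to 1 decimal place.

28.5 : 92.5 : 100.0 : 36.0

Expanding (0.4806 + 0.5194)^3:
P(M) = 0.4806^3 = 0.111007
P(M+2) = 3 × 0.4806^2 × 0.5194^1 = 0.359907
P(M+4) = 3 × 0.4806^1 × 0.5194^2 = 0.388964
P(M+6) = 0.5194^3 = 0.140122
The M+4 peak is largest (0.388964); scaling to 100 gives 28.5 : 92.5 : 100.0 : 36.0.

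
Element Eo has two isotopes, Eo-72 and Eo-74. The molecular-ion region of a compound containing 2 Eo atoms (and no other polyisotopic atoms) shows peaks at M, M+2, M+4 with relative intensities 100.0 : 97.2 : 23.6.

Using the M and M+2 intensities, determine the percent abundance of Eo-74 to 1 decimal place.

32.7%

If p is the fraction of Eo that is Eo-72, then I(M+2)/I(M) = [C(2,1)·p^1·(1−p)] / p^2 = 2·(1−p)/p = 97.2/100.0 = 0.9720
(1−p)/p = 0.9720/2 = 0.4860  ⇒  p = 1/(1 + 0.4860) = 0.6729
Eo-72: 67.3%, Eo-74: 32.7%.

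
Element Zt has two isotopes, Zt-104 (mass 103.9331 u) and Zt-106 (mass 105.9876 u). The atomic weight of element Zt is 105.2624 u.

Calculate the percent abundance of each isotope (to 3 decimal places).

With x = fraction of Zt-104 (so Zt-106 is 1 − x):
103.9331·x + 105.9876·(1 − x) = 105.2624
(103.9331 − 105.9876)·x = 105.2624 − 105.9876
x = -0.7252 / -2.0545 = 0.35298 → 35.298% Zt-104, 64.702% Zt-106.

Zt-104: 35.298%, Zt-106: 64.702%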